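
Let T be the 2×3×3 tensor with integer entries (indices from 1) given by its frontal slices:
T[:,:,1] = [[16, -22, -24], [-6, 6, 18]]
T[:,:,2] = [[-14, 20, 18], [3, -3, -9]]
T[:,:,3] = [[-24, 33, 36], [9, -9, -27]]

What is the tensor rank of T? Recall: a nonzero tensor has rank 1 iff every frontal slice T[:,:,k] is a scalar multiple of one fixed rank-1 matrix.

Lower bound: the mode-2 unfolding of T (rows indexed by j, columns by (i,k) = (1,1), (1,2), (1,3), (2,1), (2,2), (2,3)) is [[16, -14, -24, -6, 3, 9], [-22, 20, 33, 6, -3, -9], [-24, 18, 36, 18, -9, -27]].
There the 2×2 minor on rows j ∈ {1, 2}, columns (i,k) ∈ {(1,1), (1,2)} is det [[16, -14], [-22, 20]] = 12 ≠ 0, so this unfolding has rank ≥ 2; CP rank is at least every unfolding rank, so rank(T) ≥ 2. (Unfolding ranks only ever bound the CP rank from below — rank(T) can be strictly larger than all of them — so the matching upper bound has to come from an explicit 2-term decomposition.)
Upper bound — finding two terms. Write S_k = T[:,:,k] for the frontal slices: S₁ = [[16, -22, -24], [-6, 6, 18]], S₂ = [[-14, 20, 18], [3, -3, -9]], S₃ = [[-24, 33, 36], [9, -9, -27]].
If T = a₁ ⊗ b₁ ⊗ c₁ + a₂ ⊗ b₂ ⊗ c₂ then each S_k = c₁[k]·a₁b₁ᵀ + c₂[k]·a₂b₂ᵀ. S₁ and S₂ are linearly independent, so a₁b₁ᵀ and a₂b₂ᵀ must span the same plane of matrices: they are the rank-1 matrices of the form x·S₁ + y·S₂.
The 2×2 minor of x·S₁ + y·S₂ on rows {1,2}, columns {1,2} is −36·x² + 54·xy − 18·y² = (-18)·(2·x − y)(x − y), vanishing at (x:y) = (1:2) and (1:1).
M₁ = S₁ + 2·S₂ = [[-12, 18, 12], [0, 0, 0]] = (-6)·[1, 0][2, -3, -2]ᵀ and M₂ = S₁ + S₂ = [[2, -2, -6], [-3, 3, 9]] = [2, -3][1, -1, -3]ᵀ, so take a₁ = [1, 0], b₁ = [2, -3, -2], a₂ = [2, -3], b₂ = [1, -1, -3].
Each slice is an integer combination of E₁ = a₁b₁ᵀ and E₂ = a₂b₂ᵀ: S₁ = 6·E₁ + 2·E₂, S₂ = −6·E₁ − E₂, S₃ = −9·E₁ − 3·E₂; reading off coefficients, c₁ = [6, -6, -9] and c₂ = [2, -1, -3].
Hence T = [1, 0] ⊗ [2, -3, -2] ⊗ [6, -6, -9] + [2, -3] ⊗ [1, -1, -3] ⊗ [2, -1, -3], so rank(T) ≤ 2.
These bounds meet, so rank(T) = 2.
Check entry T[1,3,3] = 36: (1)·(-2)·(-9) + (2)·(-3)·(-3) = 36.

2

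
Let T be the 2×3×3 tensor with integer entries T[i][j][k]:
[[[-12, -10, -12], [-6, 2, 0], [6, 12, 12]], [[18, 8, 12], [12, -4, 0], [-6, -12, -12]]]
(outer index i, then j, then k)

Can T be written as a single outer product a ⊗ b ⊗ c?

No

The mode-3 unfolding of T (rows indexed by k, columns by (i,j) = (0,0), (0,1), (0,2), (1,0), (1,1), (1,2)) is [[-12, -6, 6, 18, 12, -6], [-10, 2, 12, 8, -4, -12], [-12, 0, 12, 12, 0, -12]].
There the 2×2 minor on rows k ∈ {0, 1}, columns (i,j) ∈ {(0,0), (0,1)} is det [[-12, -6], [-10, 2]] = -84 ≠ 0, so this unfolding has rank ≥ 2; CP rank is at least every unfolding rank, so rank(T) ≥ 2.
In particular rank(T) ≥ 2 > 1, so T is not rank-1.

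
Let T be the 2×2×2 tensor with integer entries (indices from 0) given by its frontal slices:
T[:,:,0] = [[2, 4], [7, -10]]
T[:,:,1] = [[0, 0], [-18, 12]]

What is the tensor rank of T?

Lower bound: the mode-3 unfolding of T (rows indexed by k, columns by (i,j) = (0,0), (0,1), (1,0), (1,1)) is [[2, 4, 7, -10], [0, 0, -18, 12]].
There the 2×2 minor on rows k ∈ {0, 1}, columns (i,j) ∈ {(0,0), (1,0)} is det [[2, 7], [0, -18]] = -36 ≠ 0, so this unfolding has rank ≥ 2; CP rank is at least every unfolding rank, so rank(T) ≥ 2. (This is only a lower bound: in general the CP rank may exceed every unfolding rank, so we still need to exhibit 2 rank-1 terms summing to T.)
Upper bound — finding two terms. Write S_k = T[:,:,k] for the frontal slices: S₀ = [[2, 4], [7, -10]], S₁ = [[0, 0], [-18, 12]].
If T = a₁ ⊗ b₁ ⊗ c₁ + a₂ ⊗ b₂ ⊗ c₂ then each S_k = c₁[k]·a₁b₁ᵀ + c₂[k]·a₂b₂ᵀ. S₀ and S₁ are linearly independent, so a₁b₁ᵀ and a₂b₂ᵀ must span the same plane of matrices: they are the rank-1 matrices of the form x·S₀ + y·S₁.
det(x·S₀ + y·S₁) is −48·x² + 96·xy = (-48)·(x − 2·y)(x), vanishing at (x:y) = (2:1) and (0:1).
M₁ = 2·S₀ + S₁ = [[4, 8], [-4, -8]] = 4·(1, -1)(1, 2)ᵀ and M₂ = S₁ = [[0, 0], [-18, 12]] = (-6)·(0, 1)(3, -2)ᵀ, so take a₁ = (1, -1), b₁ = (1, 2), a₂ = (0, 1), b₂ = (3, -2).
Each slice is an integer combination of E₁ = a₁b₁ᵀ and E₂ = a₂b₂ᵀ: S₀ = 2·E₁ + 3·E₂, S₁ = −6·E₂; reading off coefficients, c₁ = (2, 0) and c₂ = (3, -6).
Hence T = (1, -1) ⊗ (1, 2) ⊗ (2, 0) + (0, 1) ⊗ (3, -2) ⊗ (3, -6), so rank(T) ≤ 2.
These bounds meet, so rank(T) = 2.

2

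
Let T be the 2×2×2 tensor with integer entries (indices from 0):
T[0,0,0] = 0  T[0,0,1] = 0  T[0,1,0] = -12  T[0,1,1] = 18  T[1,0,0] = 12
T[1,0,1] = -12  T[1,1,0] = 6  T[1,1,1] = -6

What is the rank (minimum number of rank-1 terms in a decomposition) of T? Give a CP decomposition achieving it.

Lower bound: the mode-3 unfolding of T (rows indexed by k, columns by (i,j) = (0,0), (0,1), (1,0), (1,1)) is [[0, -12, 12, 6], [0, 18, -12, -6]].
There the 2×2 minor on rows k ∈ {0, 1}, columns (i,j) ∈ {(0,1), (1,0)} is det [[-12, 12], [18, -12]] = -72 ≠ 0, so this unfolding has rank ≥ 2; CP rank is at least every unfolding rank, so rank(T) ≥ 2. (This is only a lower bound: in general the CP rank may exceed every unfolding rank, so we still need to exhibit 2 rank-1 terms summing to T.)
Upper bound — finding two terms. Write S_k = T[:,:,k] for the frontal slices: S₀ = [[0, -12], [12, 6]], S₁ = [[0, 18], [-12, -6]].
If T = a₁ ⊗ b₁ ⊗ c₁ + a₂ ⊗ b₂ ⊗ c₂ then each S_k = c₁[k]·a₁b₁ᵀ + c₂[k]·a₂b₂ᵀ. S₀ and S₁ are linearly independent, so a₁b₁ᵀ and a₂b₂ᵀ must span the same plane of matrices: they are the rank-1 matrices of the form x·S₀ + y·S₁.
det(x·S₀ + y·S₁) is 144·x² − 360·xy + 216·y² = 72·(2·x − 3·y)(x − y), vanishing at (x:y) = (3:2) and (1:1).
M₁ = 3·S₀ + 2·S₁ = [[0, 0], [12, 6]] = 6·(0, 1)(2, 1)ᵀ and M₂ = S₀ + S₁ = [[0, 6], [0, 0]] = 6·(1, 0)(0, 1)ᵀ, so take a₁ = (0, 1), b₁ = (2, 1), a₂ = (1, 0), b₂ = (0, 1).
Each slice is an integer combination of E₁ = a₁b₁ᵀ and E₂ = a₂b₂ᵀ: S₀ = 6·E₁ − 12·E₂, S₁ = −6·E₁ + 18·E₂; reading off coefficients, c₁ = (6, -6) and c₂ = (-12, 18).
Hence T = (0, 1) ⊗ (2, 1) ⊗ (6, -6) + (1, 0) ⊗ (0, 1) ⊗ (-12, 18), so rank(T) ≤ 2.
These bounds meet, so rank(T) = 2.

rank(T) = 2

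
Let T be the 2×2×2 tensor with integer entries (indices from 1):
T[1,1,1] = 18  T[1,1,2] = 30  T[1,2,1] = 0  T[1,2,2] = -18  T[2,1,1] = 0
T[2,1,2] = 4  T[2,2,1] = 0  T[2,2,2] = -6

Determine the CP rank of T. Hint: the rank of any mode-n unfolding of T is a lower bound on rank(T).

2

Lower bound: in the mode-3 unfolding of T (rows indexed by k, columns by (i,j)) the 2×2 minor on rows k ∈ {1, 2}, columns (i,j) ∈ {(1,1), (1,2)} is det [[18, 0], [30, -18]] = -324 ≠ 0, so that unfolding has rank ≥ 2 and hence rank(T) ≥ 2 (CP rank is at least every unfolding rank, though it can be larger).
Upper bound: with S_k = T[:,:,k], the two rank-1 terms a₁b₁ᵀ, a₂b₂ᵀ are the rank-1 members of the pencil x·S₁ + y·S₂.
det(x·S₁ + y·S₂) is −108·xy − 108·y² = (-108)·(y)(x + y), vanishing at (x:y) = (1:0) and (1:-1).
M₁ = S₁ = [[18, 0], [0, 0]] = 18·(1, 0)(1, 0)ᵀ and M₂ = S₁ − S₂ = [[-12, 18], [-4, 6]] = (-2)·(3, 1)(2, -3)ᵀ, so take a₁ = (1, 0), b₁ = (1, 0), a₂ = (3, 1), b₂ = (2, -3).
Each slice is an integer combination of E₁ = a₁b₁ᵀ and E₂ = a₂b₂ᵀ: S₁ = 18·E₁, S₂ = 18·E₁ + 2·E₂; reading off coefficients, c₁ = (18, 18) and c₂ = (0, 2).
Hence T = (1, 0) (x) (1, 0) (x) (18, 18) + (3, 1) (x) (2, -3) (x) (0, 2), so rank(T) ≤ 2.
These bounds meet, so rank(T) = 2.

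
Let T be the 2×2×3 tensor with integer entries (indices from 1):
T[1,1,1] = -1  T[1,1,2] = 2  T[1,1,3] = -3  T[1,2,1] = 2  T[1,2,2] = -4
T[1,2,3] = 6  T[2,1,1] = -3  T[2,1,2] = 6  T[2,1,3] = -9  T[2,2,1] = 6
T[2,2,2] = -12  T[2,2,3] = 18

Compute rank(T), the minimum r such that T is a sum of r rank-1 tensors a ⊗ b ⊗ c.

1

Lower bound: T ≠ 0 (e.g. T[1,1,1] = -1), so rank(T) ≥ 1.
Upper bound: if T = a ⊗ b ⊗ c then every fibre of T is a multiple of the corresponding factor, so read the factors off the fibres through the nonzero entry T[1,1,1] = -1.
The mode-1 fibre T[:,1,1] = [-1, -3] gives a = [1, 3] (primitive direction); the mode-2 fibre T[1,:,1] = [-1, 2] gives b = [1, -2]; then c[k] = T[1,1,k] / (a[1]·b[1]) = [-1, 2, -3] / 1 = [-1, 2, -3].
Expanding [1, 3] ⊗ [1, -2] ⊗ [-1, 2, -3] reproduces all 12 entries of T, so T = [1, 3] ⊗ [1, -2] ⊗ [-1, 2, -3] and rank(T) ≤ 1.
These bounds meet, so rank(T) = 1.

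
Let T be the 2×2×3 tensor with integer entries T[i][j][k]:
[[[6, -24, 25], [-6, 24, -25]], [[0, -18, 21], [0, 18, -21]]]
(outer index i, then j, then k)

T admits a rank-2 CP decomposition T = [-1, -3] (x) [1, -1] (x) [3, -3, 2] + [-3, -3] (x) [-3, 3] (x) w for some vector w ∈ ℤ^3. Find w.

Subtract the known terms from T to get the rank-1 residual R = [-3, -3] (x) [-3, 3] (x) w, so R[i,j,k] = a[i]·b[j]·w[k]. Pick indices with nonzero a[0]·b[0] = (-3)·(-3) = 9. Only the fibre through (0,0,·) is needed: R[0,0,:] = T[0,0,:] − Σₗ aₗ[0]bₗ[0]cₗ = [6, -24, 25] − (-1)·(1)·[3, -3, 2] = [9, -27, 27]. Then w[k] = R[0,0,k] / 9 for each k, giving w = [9, -27, 27] / 9 = [1, -3, 3].

w = [1, -3, 3]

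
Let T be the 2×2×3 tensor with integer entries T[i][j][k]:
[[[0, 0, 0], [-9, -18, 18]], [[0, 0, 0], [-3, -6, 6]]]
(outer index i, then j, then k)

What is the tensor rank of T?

1

Lower bound: T ≠ 0 (e.g. T[0,1,0] = -9), so rank(T) ≥ 1.
Upper bound: if T = a ⊗ b ⊗ c then every fibre of T is a multiple of the corresponding factor, so read the factors off the fibres through the nonzero entry T[0,1,0] = -9.
The mode-1 fibre T[:,1,0] = [-9, -3] gives a = (3, 1) (primitive direction); the mode-2 fibre T[0,:,0] = [0, -9] gives b = (0, 1); then c[k] = T[0,1,k] / (a[0]·b[1]) = [-9, -18, 18] / 3 = (-3, -6, 6).
Expanding (3, 1) ⊗ (0, 1) ⊗ (-3, -6, 6) reproduces all 12 entries of T, so T = (3, 1) ⊗ (0, 1) ⊗ (-3, -6, 6) and rank(T) ≤ 1.
These bounds meet, so rank(T) = 1.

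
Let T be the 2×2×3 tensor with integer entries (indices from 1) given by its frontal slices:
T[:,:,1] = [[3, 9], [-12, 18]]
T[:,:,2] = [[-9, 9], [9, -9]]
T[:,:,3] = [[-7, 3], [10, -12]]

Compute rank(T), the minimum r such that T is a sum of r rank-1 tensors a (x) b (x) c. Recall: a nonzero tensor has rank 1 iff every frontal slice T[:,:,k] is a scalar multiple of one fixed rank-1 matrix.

2

Lower bound: the mode-3 unfolding of T (rows indexed by k, columns by (i,j) = (1,1), (1,2), (2,1), (2,2)) is [[3, 9, -12, 18], [-9, 9, 9, -9], [-7, 3, 10, -12]].
There the 2×2 minor on rows k ∈ {1, 2}, columns (i,j) ∈ {(1,1), (1,2)} is det [[3, 9], [-9, 9]] = 108 ≠ 0, so this unfolding has rank ≥ 2; CP rank is at least every unfolding rank, so rank(T) ≥ 2. (Unfolding ranks only ever bound the CP rank from below — rank(T) can be strictly larger than all of them — so the matching upper bound has to come from an explicit 2-term decomposition.)
Upper bound — finding two terms. Write S_k = T[:,:,k] for the frontal slices: S₁ = [[3, 9], [-12, 18]], S₂ = [[-9, 9], [9, -9]], S₃ = [[-7, 3], [10, -12]].
If T = a₁ (x) b₁ (x) c₁ + a₂ (x) b₂ (x) c₂ then each S_k = c₁[k]·a₁b₁ᵀ + c₂[k]·a₂b₂ᵀ. S₁ and S₂ are linearly independent, so a₁b₁ᵀ and a₂b₂ᵀ must span the same plane of matrices: they are the rank-1 matrices of the form x·S₁ + y·S₂.
det(x·S₁ + y·S₂) is 162·x² − 162·xy = 162·(x − y)(x), vanishing at (x:y) = (1:1) and (0:1).
M₁ = S₁ + S₂ = [[-6, 18], [-3, 9]] = (-3)·[2, 1][1, -3]ᵀ and M₂ = S₂ = [[-9, 9], [9, -9]] = (-9)·[1, -1][1, -1]ᵀ, so take a₁ = [2, 1], b₁ = [1, -3], a₂ = [1, -1], b₂ = [1, -1].
Each slice is an integer combination of E₁ = a₁b₁ᵀ and E₂ = a₂b₂ᵀ: S₁ = −3·E₁ + 9·E₂, S₂ = −9·E₂, S₃ = E₁ − 9·E₂; reading off coefficients, c₁ = [-3, 0, 1] and c₂ = [9, -9, -9].
Hence T = [2, 1] (x) [1, -3] (x) [-3, 0, 1] + [1, -1] (x) [1, -1] (x) [9, -9, -9], so rank(T) ≤ 2.
These bounds meet, so rank(T) = 2.
Check entry T[2,2,1] = 18: (1)·(-3)·(-3) + (-1)·(-1)·(9) = 18.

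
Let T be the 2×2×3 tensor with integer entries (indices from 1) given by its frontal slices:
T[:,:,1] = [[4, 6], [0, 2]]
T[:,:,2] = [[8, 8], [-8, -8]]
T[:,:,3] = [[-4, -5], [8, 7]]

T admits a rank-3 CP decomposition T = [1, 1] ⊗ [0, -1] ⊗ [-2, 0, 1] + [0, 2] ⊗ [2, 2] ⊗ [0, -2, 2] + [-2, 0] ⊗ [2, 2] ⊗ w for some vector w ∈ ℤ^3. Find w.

w = [-1, -2, 1]

Subtract the known terms from T to get the rank-1 residual R = [-2, 0] ⊗ [2, 2] ⊗ w, so R[i,j,k] = a[i]·b[j]·w[k]. Pick indices with nonzero a[1]·b[1] = (-2)·(2) = -4. Only the fibre through (1,1,·) is needed: R[1,1,:] = T[1,1,:] − Σₗ aₗ[1]bₗ[1]cₗ = [4, 8, -4] − (1)·(0)·[-2, 0, 1] − (0)·(2)·[0, -2, 2] = [4, 8, -4]. Then w[k] = R[1,1,k] / -4 for each k, giving w = [4, 8, -4] / -4 = [-1, -2, 1].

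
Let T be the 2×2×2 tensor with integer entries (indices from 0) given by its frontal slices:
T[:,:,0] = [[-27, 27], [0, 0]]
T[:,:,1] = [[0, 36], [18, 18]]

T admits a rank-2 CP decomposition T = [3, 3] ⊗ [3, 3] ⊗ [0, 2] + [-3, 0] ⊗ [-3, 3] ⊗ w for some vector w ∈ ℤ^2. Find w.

Subtract the known terms from T to get the rank-1 residual R = [-3, 0] ⊗ [-3, 3] ⊗ w, so R[i,j,k] = a[i]·b[j]·w[k]. Pick indices with nonzero a[0]·b[0] = (-3)·(-3) = 9. Only the fibre through (0,0,·) is needed: R[0,0,:] = T[0,0,:] − Σₗ aₗ[0]bₗ[0]cₗ = [-27, 0] − (3)·(3)·[0, 2] = [-27, -18]. Then w[k] = R[0,0,k] / 9 for each k, giving w = [-27, -18] / 9 = [-3, -2].

w = [-3, -2]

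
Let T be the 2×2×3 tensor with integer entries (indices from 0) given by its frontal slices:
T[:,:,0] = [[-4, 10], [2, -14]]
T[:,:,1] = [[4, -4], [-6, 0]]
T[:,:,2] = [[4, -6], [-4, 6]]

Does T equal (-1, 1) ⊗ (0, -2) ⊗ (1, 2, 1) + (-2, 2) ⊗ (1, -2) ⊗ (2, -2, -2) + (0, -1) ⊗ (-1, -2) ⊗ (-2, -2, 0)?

Yes

Reconstruct entrywise from the claimed factors. For example, T[0,1,0] = 10 and Σₗ aₗ[0]bₗ[1]cₗ[0] = (-1)·(-2)·(1) + (-2)·(-2)·(2) + (0)·(-2)·(-2) = 10; checking all 12 entries, every one matches. The claim holds.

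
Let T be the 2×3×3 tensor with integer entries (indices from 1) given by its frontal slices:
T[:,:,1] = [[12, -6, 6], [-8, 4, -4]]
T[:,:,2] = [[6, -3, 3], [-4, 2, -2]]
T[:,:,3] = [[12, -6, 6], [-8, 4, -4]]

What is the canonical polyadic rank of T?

1

Lower bound: T ≠ 0 (e.g. T[1,1,1] = 12), so rank(T) ≥ 1.
Upper bound: if T = a ⊗ b ⊗ c then every fibre of T is a multiple of the corresponding factor, so read the factors off the fibres through the nonzero entry T[1,1,1] = 12.
The mode-1 fibre T[:,1,1] = [12, -8] gives a = [3, -2] (primitive direction); the mode-2 fibre T[1,:,1] = [12, -6, 6] gives b = [2, -1, 1]; then c[k] = T[1,1,k] / (a[1]·b[1]) = [12, 6, 12] / 6 = [2, 1, 2].
Expanding [3, -2] ⊗ [2, -1, 1] ⊗ [2, 1, 2] reproduces all 18 entries of T, so T = [3, -2] ⊗ [2, -1, 1] ⊗ [2, 1, 2] and rank(T) ≤ 1.
These bounds meet, so rank(T) = 1.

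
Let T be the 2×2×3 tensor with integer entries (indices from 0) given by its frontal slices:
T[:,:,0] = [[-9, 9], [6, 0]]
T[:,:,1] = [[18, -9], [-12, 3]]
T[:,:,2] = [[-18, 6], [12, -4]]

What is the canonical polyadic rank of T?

2

Lower bound: in the mode-3 unfolding of T (rows indexed by k, columns by (i,j)) the 2×2 minor on rows k ∈ {0, 1}, columns (i,j) ∈ {(0,0), (0,1)} is det [[-9, 9], [18, -9]] = -81 ≠ 0, so that unfolding has rank ≥ 2 and hence rank(T) ≥ 2 (CP rank is at least every unfolding rank, though it can be larger).
Upper bound: with S_k = T[:,:,k], the two rank-1 terms a₁b₁ᵀ, a₂b₂ᵀ are the rank-1 members of the pencil x·S₀ + y·S₁.
det(x·S₀ + y·S₁) is −54·x² + 135·xy − 54·y² = (-27)·(x − 2·y)(2·x − y), vanishing at (x:y) = (2:1) and (1:2).
M₁ = 2·S₀ + S₁ = [[0, 9], [0, 3]] = 3·(3, 1)(0, 1)ᵀ and M₂ = S₀ + 2·S₁ = [[27, -9], [-18, 6]] = 3·(3, -2)(3, -1)ᵀ, so take a₁ = (3, 1), b₁ = (0, 1), a₂ = (3, -2), b₂ = (3, -1).
Each slice is an integer combination of E₁ = a₁b₁ᵀ and E₂ = a₂b₂ᵀ: S₀ = 2·E₁ − E₂, S₁ = −E₁ + 2·E₂, S₂ = −2·E₂; reading off coefficients, c₁ = (2, -1, 0) and c₂ = (-1, 2, -2).
Hence T = (3, 1) ⊗ (0, 1) ⊗ (2, -1, 0) + (3, -2) ⊗ (3, -1) ⊗ (-1, 2, -2), so rank(T) ≤ 2.
These bounds meet, so rank(T) = 2.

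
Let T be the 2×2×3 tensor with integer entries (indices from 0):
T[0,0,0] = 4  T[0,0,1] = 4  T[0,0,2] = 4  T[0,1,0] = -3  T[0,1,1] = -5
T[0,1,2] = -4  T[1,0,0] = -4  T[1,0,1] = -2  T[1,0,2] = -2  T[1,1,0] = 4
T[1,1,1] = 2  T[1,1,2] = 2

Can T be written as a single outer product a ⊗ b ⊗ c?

The mode-3 unfolding of T (rows indexed by k, columns by (i,j) = (0,0), (0,1), (1,0), (1,1)) is [[4, -3, -4, 4], [4, -5, -2, 2], [4, -4, -2, 2]].
There the 3×3 minor on rows k ∈ {0, 1, 2}, columns (i,j) ∈ {(0,0), (0,1), (1,0)} is det [[4, -3, -4], [4, -5, -2], [4, -4, -2]] = -8 ≠ 0, so this unfolding has rank ≥ 3; CP rank is at least every unfolding rank, so rank(T) ≥ 3.
In particular rank(T) ≥ 3 > 1, so T is not rank-1.

No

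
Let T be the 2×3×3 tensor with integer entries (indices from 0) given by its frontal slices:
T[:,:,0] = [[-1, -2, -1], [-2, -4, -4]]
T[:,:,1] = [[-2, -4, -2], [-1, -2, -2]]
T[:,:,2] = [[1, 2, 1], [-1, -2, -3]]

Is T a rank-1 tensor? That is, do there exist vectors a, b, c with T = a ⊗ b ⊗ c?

The mode-3 unfolding of T (rows indexed by k, columns by (i,j) = (0,0), (0,1), (0,2), (1,0), (1,1), (1,2)) is [[-1, -2, -1, -2, -4, -4], [-2, -4, -2, -1, -2, -2], [1, 2, 1, -1, -2, -3]].
There the 3×3 minor on rows k ∈ {0, 1, 2}, columns (i,j) ∈ {(0,0), (1,0), (1,2)} is det [[-1, -2, -4], [-2, -1, -2], [1, -1, -3]] = 3 ≠ 0, so this unfolding has rank ≥ 3; CP rank is at least every unfolding rank, so rank(T) ≥ 3.
In particular rank(T) ≥ 3 > 1, so T is not rank-1.

No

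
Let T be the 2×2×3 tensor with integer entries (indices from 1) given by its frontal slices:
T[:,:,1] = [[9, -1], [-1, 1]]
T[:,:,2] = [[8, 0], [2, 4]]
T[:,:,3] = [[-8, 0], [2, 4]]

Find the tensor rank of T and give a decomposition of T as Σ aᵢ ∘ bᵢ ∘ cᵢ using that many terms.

Lower bound: in the mode-3 unfolding of T (rows indexed by k, columns by (i,j)) the 3×3 minor on rows k ∈ {1, 2, 3}, columns (i,j) ∈ {(1,1), (1,2), (2,1)} is det [[9, -1, -1], [8, 0, 2], [-8, 0, 2]] = 32 ≠ 0, so that unfolding has rank ≥ 3 and hence rank(T) ≥ 3 (CP rank is at least every unfolding rank, though it can be larger).
Upper bound: T is a sum of 3 rank-1 terms, T = [0, 1] ∘ [1, 2] ∘ [0, 2, 2] + [1, -1] ∘ [1, -1] ∘ [1, 0, 0] + [1, 0] ∘ [1, 0] ∘ [8, 8, -8] (written with every a and b primitive with positive leading entry and the scale carried by c; CP decompositions are not unique, and this one is verified by expanding entrywise), so rank(T) ≤ 3.
These bounds meet, so rank(T) = 3.

rank(T) = 3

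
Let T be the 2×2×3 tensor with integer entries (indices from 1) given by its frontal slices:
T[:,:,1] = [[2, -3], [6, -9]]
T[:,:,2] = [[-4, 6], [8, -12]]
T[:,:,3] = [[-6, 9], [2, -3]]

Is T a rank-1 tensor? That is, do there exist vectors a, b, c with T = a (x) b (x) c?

No

The mode-1 unfolding of T (rows indexed by i, columns by (j,k) = (1,1), (1,2), (1,3), (2,1), (2,2), (2,3)) is [[2, -4, -6, -3, 6, 9], [6, 8, 2, -9, -12, -3]].
There the 2×2 minor on rows i ∈ {1, 2}, columns (j,k) ∈ {(1,1), (1,2)} is det [[2, -4], [6, 8]] = 40 ≠ 0, so this unfolding has rank ≥ 2; CP rank is at least every unfolding rank, so rank(T) ≥ 2.
In particular rank(T) ≥ 2 > 1, so T is not rank-1.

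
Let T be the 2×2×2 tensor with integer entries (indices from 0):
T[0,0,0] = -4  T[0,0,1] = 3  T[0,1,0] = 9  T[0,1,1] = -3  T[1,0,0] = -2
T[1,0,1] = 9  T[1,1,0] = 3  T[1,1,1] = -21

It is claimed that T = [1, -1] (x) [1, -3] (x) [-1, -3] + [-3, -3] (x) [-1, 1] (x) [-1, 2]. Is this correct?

Reconstruct entry (0,1,0) from the claimed factors: Σₗ aₗ[0]bₗ[1]cₗ[0] = (1)·(-3)·(-1) + (-3)·(1)·(-1) = 6, but T[0,1,0] = 9. The claim is false.

No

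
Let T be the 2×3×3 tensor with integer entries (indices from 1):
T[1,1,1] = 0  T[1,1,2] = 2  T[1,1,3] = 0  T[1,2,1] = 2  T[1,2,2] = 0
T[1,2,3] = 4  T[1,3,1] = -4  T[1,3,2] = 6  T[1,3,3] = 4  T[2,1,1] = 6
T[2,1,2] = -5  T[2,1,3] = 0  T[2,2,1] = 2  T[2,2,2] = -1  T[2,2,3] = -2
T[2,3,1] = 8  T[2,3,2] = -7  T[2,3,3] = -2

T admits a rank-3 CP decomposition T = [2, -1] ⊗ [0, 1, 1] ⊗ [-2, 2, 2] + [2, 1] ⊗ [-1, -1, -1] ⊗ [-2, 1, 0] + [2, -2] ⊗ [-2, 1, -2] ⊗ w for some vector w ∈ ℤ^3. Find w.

w = [1, -1, 0]

Subtract the known terms from T to get the rank-1 residual R = [2, -2] ⊗ [-2, 1, -2] ⊗ w, so R[i,j,k] = a[i]·b[j]·w[k]. Pick indices with nonzero a[1]·b[1] = (2)·(-2) = -4. Only the fibre through (1,1,·) is needed: R[1,1,:] = T[1,1,:] − Σₗ aₗ[1]bₗ[1]cₗ = [0, 2, 0] − (2)·(0)·[-2, 2, 2] − (2)·(-1)·[-2, 1, 0] = [-4, 4, 0]. Then w[k] = R[1,1,k] / -4 for each k, giving w = [-4, 4, 0] / -4 = [1, -1, 0].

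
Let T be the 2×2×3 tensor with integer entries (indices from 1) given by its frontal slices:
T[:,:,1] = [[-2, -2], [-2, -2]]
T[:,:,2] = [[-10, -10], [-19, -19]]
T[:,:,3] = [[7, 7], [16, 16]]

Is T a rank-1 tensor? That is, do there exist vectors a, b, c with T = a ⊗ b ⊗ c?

No

The mode-3 unfolding of T (rows indexed by k, columns by (i,j) = (1,1), (1,2), (2,1), (2,2)) is [[-2, -2, -2, -2], [-10, -10, -19, -19], [7, 7, 16, 16]].
There the 2×2 minor on rows k ∈ {1, 2}, columns (i,j) ∈ {(1,1), (2,1)} is det [[-2, -2], [-10, -19]] = 18 ≠ 0, so this unfolding has rank ≥ 2; CP rank is at least every unfolding rank, so rank(T) ≥ 2.
In particular rank(T) ≥ 2 > 1, so T is not rank-1.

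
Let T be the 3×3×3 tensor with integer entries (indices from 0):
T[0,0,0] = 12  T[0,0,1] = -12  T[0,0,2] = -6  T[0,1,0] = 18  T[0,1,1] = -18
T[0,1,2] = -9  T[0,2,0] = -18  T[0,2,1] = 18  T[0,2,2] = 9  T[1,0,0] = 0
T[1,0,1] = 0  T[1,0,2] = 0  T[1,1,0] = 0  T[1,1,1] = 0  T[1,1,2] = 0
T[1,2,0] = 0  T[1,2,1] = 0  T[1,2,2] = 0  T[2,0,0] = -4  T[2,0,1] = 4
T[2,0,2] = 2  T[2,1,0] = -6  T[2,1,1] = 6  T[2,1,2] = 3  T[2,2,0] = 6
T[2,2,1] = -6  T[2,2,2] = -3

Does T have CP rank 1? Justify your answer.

Yes

The mode-1 fibre T[:,0,0] = [12, 0, -4] gives a = [3, 0, -1] (primitive direction); the mode-2 fibre T[0,:,0] = [12, 18, -18] gives b = [2, 3, -3]; then c[k] = T[0,0,k] / (a[0]·b[0]) = [12, -12, -6] / 6 = [2, -2, -1].
Expanding [3, 0, -1] ⊗ [2, 3, -3] ⊗ [2, -2, -1] reproduces all 27 entries of T, so T = [3, 0, -1] ⊗ [2, 3, -3] ⊗ [2, -2, -1] and rank(T) ≤ 1.
Equivalently every frontal slice T[:,:,k] is c[k] times the rank-1 matrix [3, 0, -1] ⊗ [2, 3, -3]. So T has rank 1 (it is nonzero).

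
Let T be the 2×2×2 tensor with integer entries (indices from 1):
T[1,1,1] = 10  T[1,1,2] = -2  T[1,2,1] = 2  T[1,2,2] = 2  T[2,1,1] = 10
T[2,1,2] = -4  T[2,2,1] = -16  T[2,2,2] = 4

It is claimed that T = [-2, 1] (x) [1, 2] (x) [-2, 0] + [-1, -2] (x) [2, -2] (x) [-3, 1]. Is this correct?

Reconstruct entrywise from the claimed factors. For example, T[1,2,1] = 2 and Σₗ aₗ[1]bₗ[2]cₗ[1] = (-2)·(2)·(-2) + (-1)·(-2)·(-3) = 2; checking all 8 entries, every one matches. The claim holds.

Yes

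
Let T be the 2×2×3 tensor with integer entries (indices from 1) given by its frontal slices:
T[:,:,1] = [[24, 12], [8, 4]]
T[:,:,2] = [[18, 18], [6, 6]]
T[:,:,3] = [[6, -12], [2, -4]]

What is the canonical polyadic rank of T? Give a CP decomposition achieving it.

rank(T) = 2

Lower bound: the mode-2 unfolding of T (rows indexed by j, columns by (i,k) = (1,1), (1,2), (1,3), (2,1), (2,2), (2,3)) is [[24, 18, 6, 8, 6, 2], [12, 18, -12, 4, 6, -4]].
There the 2×2 minor on rows j ∈ {1, 2}, columns (i,k) ∈ {(1,1), (1,2)} is det [[24, 18], [12, 18]] = 216 ≠ 0, so this unfolding has rank ≥ 2; CP rank is at least every unfolding rank, so rank(T) ≥ 2. (This is only a lower bound: in general the CP rank may exceed every unfolding rank, so we still need to exhibit 2 rank-1 terms summing to T.)
Upper bound — finding two terms. Every mode-1 slice of T is a multiple of one matrix: T[i,:,:] = a[i]·M with a = [3, 1] and M = [[8, 6, 2], [4, 6, -4]] (rows indexed by j, columns by k). So it suffices to write M as a sum of two rank-1 matrices.
Splitting M by its rows (j = 1, 2), M = [1, 0][8, 6, 2]ᵀ + [0, 1][4, 6, -4]ᵀ.
Hence T = [3, 1] ⊗ [1, 0] ⊗ [8, 6, 2] + [3, 1] ⊗ [0, 1] ⊗ [4, 6, -4], so rank(T) ≤ 2.
These bounds meet, so rank(T) = 2.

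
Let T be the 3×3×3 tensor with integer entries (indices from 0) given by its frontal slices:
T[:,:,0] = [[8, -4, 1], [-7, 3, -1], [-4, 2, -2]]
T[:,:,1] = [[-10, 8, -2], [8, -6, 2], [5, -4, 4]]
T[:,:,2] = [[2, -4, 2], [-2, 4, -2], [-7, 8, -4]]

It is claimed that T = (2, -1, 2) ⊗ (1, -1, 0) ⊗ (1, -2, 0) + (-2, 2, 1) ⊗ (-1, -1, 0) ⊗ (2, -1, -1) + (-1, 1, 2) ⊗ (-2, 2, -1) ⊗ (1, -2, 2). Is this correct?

No

Reconstruct entry (0,1,0) from the claimed factors: Σₗ aₗ[0]bₗ[1]cₗ[0] = (2)·(-1)·(1) + (-2)·(-1)·(2) + (-1)·(2)·(1) = 0, but T[0,1,0] = -4. The claim is false.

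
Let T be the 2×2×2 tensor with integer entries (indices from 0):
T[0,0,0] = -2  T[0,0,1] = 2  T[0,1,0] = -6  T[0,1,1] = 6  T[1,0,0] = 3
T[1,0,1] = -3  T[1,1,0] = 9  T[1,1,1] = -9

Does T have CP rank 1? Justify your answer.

The mode-1 fibre T[:,0,0] = [-2, 3] gives a = [2, -3] (primitive direction); the mode-2 fibre T[0,:,0] = [-2, -6] gives b = [1, 3]; then c[k] = T[0,0,k] / (a[0]·b[0]) = [-2, 2] / 2 = [-1, 1].
Expanding [2, -3] ⊗ [1, 3] ⊗ [-1, 1] reproduces all 8 entries of T, so T = [2, -3] ⊗ [1, 3] ⊗ [-1, 1] and rank(T) ≤ 1.
Equivalently every frontal slice T[:,:,k] is c[k] times the rank-1 matrix [2, -3] ⊗ [1, 3]. So T has rank 1 (it is nonzero).

Yes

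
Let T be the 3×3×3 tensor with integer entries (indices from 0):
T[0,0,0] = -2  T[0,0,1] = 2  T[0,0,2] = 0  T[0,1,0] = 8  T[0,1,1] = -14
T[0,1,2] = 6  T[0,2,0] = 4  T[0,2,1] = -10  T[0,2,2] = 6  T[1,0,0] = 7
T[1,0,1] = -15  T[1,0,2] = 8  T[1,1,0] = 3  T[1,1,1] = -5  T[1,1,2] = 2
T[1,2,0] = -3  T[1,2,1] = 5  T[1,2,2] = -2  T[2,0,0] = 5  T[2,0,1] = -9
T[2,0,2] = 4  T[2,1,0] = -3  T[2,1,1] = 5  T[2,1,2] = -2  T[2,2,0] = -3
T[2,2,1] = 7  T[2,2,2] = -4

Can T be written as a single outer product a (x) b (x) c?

The mode-1 unfolding of T (rows indexed by i, columns by (j,k) = (0,0), (0,1), (0,2), (1,0), (1,1), (1,2), (2,0), (2,1), (2,2)) is [[-2, 2, 0, 8, -14, 6, 4, -10, 6], [7, -15, 8, 3, -5, 2, -3, 5, -2], [5, -9, 4, -3, 5, -2, -3, 7, -4]].
There the 3×3 minor on rows i ∈ {0, 1, 2}, columns (j,k) ∈ {(0,0), (0,1), (1,0)} is det [[-2, 2, 8], [7, -15, 3], [5, -9, -3]] = 24 ≠ 0, so this unfolding has rank ≥ 3; CP rank is at least every unfolding rank, so rank(T) ≥ 3.
In particular rank(T) ≥ 3 > 1, so T is not rank-1.

No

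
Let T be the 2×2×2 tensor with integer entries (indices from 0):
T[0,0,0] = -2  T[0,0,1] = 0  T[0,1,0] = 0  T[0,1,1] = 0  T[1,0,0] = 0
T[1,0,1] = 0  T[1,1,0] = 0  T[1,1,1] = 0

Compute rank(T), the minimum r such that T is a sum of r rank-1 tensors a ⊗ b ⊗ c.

1

Lower bound: T ≠ 0 (e.g. T[0,0,0] = -2), so rank(T) ≥ 1.
Upper bound: if T = a ⊗ b ⊗ c then every fibre of T is a multiple of the corresponding factor, so read the factors off the fibres through the nonzero entry T[0,0,0] = -2.
The mode-1 fibre T[:,0,0] = [-2, 0] gives a = [1, 0] (primitive direction); the mode-2 fibre T[0,:,0] = [-2, 0] gives b = [1, 0]; then c[k] = T[0,0,k] / (a[0]·b[0]) = [-2, 0] / 1 = [-2, 0].
Expanding [1, 0] ⊗ [1, 0] ⊗ [-2, 0] reproduces all 8 entries of T, so T = [1, 0] ⊗ [1, 0] ⊗ [-2, 0] and rank(T) ≤ 1.
These bounds meet, so rank(T) = 1.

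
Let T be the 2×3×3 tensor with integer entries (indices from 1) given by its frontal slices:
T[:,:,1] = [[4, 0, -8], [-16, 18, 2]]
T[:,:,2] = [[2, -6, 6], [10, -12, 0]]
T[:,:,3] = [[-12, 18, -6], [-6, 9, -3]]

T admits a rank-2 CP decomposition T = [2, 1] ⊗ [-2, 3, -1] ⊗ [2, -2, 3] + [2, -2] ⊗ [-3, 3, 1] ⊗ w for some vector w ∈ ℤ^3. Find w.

Subtract the known terms from T to get the rank-1 residual R = [2, -2] ⊗ [-3, 3, 1] ⊗ w, so R[i,j,k] = a[i]·b[j]·w[k]. Pick indices with nonzero a[1]·b[1] = (2)·(-3) = -6. Only the fibre through (1,1,·) is needed: R[1,1,:] = T[1,1,:] − Σₗ aₗ[1]bₗ[1]cₗ = [4, 2, -12] − (2)·(-2)·[2, -2, 3] = [12, -6, 0]. Then w[k] = R[1,1,k] / -6 for each k, giving w = [12, -6, 0] / -6 = [-2, 1, 0].

w = [-2, 1, 0]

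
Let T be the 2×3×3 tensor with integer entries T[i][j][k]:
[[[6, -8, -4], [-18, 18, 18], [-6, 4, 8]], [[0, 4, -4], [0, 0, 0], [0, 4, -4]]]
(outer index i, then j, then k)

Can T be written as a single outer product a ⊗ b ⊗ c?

The mode-1 unfolding of T (rows indexed by i, columns by (j,k) = (0,0), (0,1), (0,2), (1,0), (1,1), (1,2), (2,0), (2,1), (2,2)) is [[6, -8, -4, -18, 18, 18, -6, 4, 8], [0, 4, -4, 0, 0, 0, 0, 4, -4]].
There the 2×2 minor on rows i ∈ {0, 1}, columns (j,k) ∈ {(0,0), (0,1)} is det [[6, -8], [0, 4]] = 24 ≠ 0, so this unfolding has rank ≥ 2; CP rank is at least every unfolding rank, so rank(T) ≥ 2.
In particular rank(T) ≥ 2 > 1, so T is not rank-1.

No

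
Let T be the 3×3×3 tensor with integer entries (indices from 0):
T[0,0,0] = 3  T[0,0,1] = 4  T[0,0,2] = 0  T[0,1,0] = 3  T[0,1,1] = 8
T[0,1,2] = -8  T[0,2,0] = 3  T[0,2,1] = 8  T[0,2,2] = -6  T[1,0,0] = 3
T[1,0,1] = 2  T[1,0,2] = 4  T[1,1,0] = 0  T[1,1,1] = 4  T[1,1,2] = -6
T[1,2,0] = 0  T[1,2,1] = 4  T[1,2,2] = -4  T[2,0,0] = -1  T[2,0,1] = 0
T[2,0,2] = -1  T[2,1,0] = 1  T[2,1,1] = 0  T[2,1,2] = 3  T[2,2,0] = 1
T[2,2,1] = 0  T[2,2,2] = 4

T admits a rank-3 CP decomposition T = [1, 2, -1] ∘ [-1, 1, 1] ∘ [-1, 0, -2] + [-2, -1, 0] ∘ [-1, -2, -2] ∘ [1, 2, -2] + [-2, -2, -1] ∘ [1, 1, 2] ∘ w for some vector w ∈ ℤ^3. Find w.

Subtract the known terms from T to get the rank-1 residual R = [-2, -2, -1] ∘ [1, 1, 2] ∘ w, so R[i,j,k] = a[i]·b[j]·w[k]. Pick indices with nonzero a[0]·b[0] = (-2)·(1) = -2. Only the fibre through (0,0,·) is needed: R[0,0,:] = T[0,0,:] − Σₗ aₗ[0]bₗ[0]cₗ = [3, 4, 0] − (1)·(-1)·[-1, 0, -2] − (-2)·(-1)·[1, 2, -2] = [0, 0, 2]. Then w[k] = R[0,0,k] / -2 for each k, giving w = [0, 0, 2] / -2 = [0, 0, -1].

w = [0, 0, -1]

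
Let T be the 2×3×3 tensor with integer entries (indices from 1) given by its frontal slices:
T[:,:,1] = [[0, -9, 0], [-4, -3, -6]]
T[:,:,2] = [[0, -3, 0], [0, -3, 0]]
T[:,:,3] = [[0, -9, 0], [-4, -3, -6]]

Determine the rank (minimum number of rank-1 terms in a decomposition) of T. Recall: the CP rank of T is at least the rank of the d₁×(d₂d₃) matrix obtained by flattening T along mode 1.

Lower bound: the mode-3 unfolding of T (rows indexed by k, columns by (i,j) = (1,1), (1,2), (1,3), (2,1), (2,2), (2,3)) is [[0, -9, 0, -4, -3, -6], [0, -3, 0, 0, -3, 0], [0, -9, 0, -4, -3, -6]].
There the 2×2 minor on rows k ∈ {1, 2}, columns (i,j) ∈ {(1,2), (2,1)} is det [[-9, -4], [-3, 0]] = -12 ≠ 0, so this unfolding has rank ≥ 2; CP rank is at least every unfolding rank, so rank(T) ≥ 2. (Unfolding ranks only ever bound the CP rank from below — rank(T) can be strictly larger than all of them — so the matching upper bound has to come from an explicit 2-term decomposition.)
Upper bound — finding two terms. Write S_k = T[:,:,k] for the frontal slices: S₁ = [[0, -9, 0], [-4, -3, -6]], S₂ = [[0, -3, 0], [0, -3, 0]], S₃ = [[0, -9, 0], [-4, -3, -6]].
If T = a₁ ⊗ b₁ ⊗ c₁ + a₂ ⊗ b₂ ⊗ c₂ then each S_k = c₁[k]·a₁b₁ᵀ + c₂[k]·a₂b₂ᵀ. S₁ and S₂ are linearly independent, so a₁b₁ᵀ and a₂b₂ᵀ must span the same plane of matrices: they are the rank-1 matrices of the form x·S₁ + y·S₂.
The 2×2 minor of x·S₁ + y·S₂ on rows {1,2}, columns {1,2} is −36·x² − 12·xy = (-12)·(3·x + y)(x), vanishing at (x:y) = (1:-3) and (0:1).
M₁ = S₁ − 3·S₂ = [[0, 0, 0], [-4, 6, -6]] = (-2)·(0, 1)(2, -3, 3)ᵀ and M₂ = S₂ = [[0, -3, 0], [0, -3, 0]] = (-3)·(1, 1)(0, 1, 0)ᵀ, so take a₁ = (0, 1), b₁ = (2, -3, 3), a₂ = (1, 1), b₂ = (0, 1, 0).
Each slice is an integer combination of E₁ = a₁b₁ᵀ and E₂ = a₂b₂ᵀ: S₁ = −2·E₁ − 9·E₂, S₂ = −3·E₂, S₃ = −2·E₁ − 9·E₂; reading off coefficients, c₁ = (-2, 0, -2) and c₂ = (-9, -3, -9).
Hence T = (0, 1) ⊗ (2, -3, 3) ⊗ (-2, 0, -2) + (1, 1) ⊗ (0, 1, 0) ⊗ (-9, -3, -9), so rank(T) ≤ 2.
These bounds meet, so rank(T) = 2.

2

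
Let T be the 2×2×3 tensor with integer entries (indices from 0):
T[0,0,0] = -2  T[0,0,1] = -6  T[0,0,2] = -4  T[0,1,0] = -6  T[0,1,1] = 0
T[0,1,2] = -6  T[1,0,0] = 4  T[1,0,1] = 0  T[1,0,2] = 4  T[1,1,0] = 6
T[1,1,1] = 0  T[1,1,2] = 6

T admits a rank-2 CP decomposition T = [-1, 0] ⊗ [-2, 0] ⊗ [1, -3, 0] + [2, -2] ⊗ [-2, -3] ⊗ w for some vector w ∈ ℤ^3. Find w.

Subtract the known terms from T to get the rank-1 residual R = [2, -2] ⊗ [-2, -3] ⊗ w, so R[i,j,k] = a[i]·b[j]·w[k]. Pick indices with nonzero a[0]·b[0] = (2)·(-2) = -4. Only the fibre through (0,0,·) is needed: R[0,0,:] = T[0,0,:] − Σₗ aₗ[0]bₗ[0]cₗ = [-2, -6, -4] − (-1)·(-2)·[1, -3, 0] = [-4, 0, -4]. Then w[k] = R[0,0,k] / -4 for each k, giving w = [-4, 0, -4] / -4 = [1, 0, 1].

w = [1, 0, 1]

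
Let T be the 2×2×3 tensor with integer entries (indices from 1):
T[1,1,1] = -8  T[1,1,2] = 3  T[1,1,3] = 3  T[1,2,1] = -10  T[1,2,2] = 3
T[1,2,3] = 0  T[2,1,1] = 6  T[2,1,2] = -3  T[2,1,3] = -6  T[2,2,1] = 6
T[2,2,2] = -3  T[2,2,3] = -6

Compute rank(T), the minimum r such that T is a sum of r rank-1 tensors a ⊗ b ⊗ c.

Lower bound: in the mode-1 unfolding of T (rows indexed by i, columns by (j,k)) the 2×2 minor on rows i ∈ {1, 2}, columns (j,k) ∈ {(1,1), (1,2)} is det [[-8, 3], [6, -3]] = 6 ≠ 0, so that unfolding has rank ≥ 2 and hence rank(T) ≥ 2 (CP rank is at least every unfolding rank, though it can be larger).
Upper bound: with S_k = T[:,:,k], the two rank-1 terms a₁b₁ᵀ, a₂b₂ᵀ are the rank-1 members of the pencil x·S₁ + y·S₂.
det(x·S₁ + y·S₂) is 12·x² − 6·xy = 6·(2·x − y)(x), vanishing at (x:y) = (1:2) and (0:1).
M₁ = S₁ + 2·S₂ = [[-2, -4], [0, 0]] = (-2)·[1, 0][1, 2]ᵀ and M₂ = S₂ = [[3, 3], [-3, -3]] = 3·[1, -1][1, 1]ᵀ, so take a₁ = [1, 0], b₁ = [1, 2], a₂ = [1, -1], b₂ = [1, 1].
Each slice is an integer combination of E₁ = a₁b₁ᵀ and E₂ = a₂b₂ᵀ: S₁ = −2·E₁ − 6·E₂, S₂ = 3·E₂, S₃ = −3·E₁ + 6·E₂; reading off coefficients, c₁ = [-2, 0, -3] and c₂ = [-6, 3, 6].
Hence T = [1, 0] ⊗ [1, 2] ⊗ [-2, 0, -3] + [1, -1] ⊗ [1, 1] ⊗ [-6, 3, 6], so rank(T) ≤ 2.
These bounds meet, so rank(T) = 2.

2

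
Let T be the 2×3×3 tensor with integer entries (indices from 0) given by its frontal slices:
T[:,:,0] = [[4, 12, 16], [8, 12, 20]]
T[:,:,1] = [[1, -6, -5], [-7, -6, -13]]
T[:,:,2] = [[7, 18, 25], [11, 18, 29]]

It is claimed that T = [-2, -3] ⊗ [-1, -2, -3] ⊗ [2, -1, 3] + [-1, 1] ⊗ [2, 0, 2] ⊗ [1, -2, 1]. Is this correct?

No

Reconstruct entry (0,0,0) from the claimed factors: Σₗ aₗ[0]bₗ[0]cₗ[0] = (-2)·(-1)·(2) + (-1)·(2)·(1) = 2, but T[0,0,0] = 4. The claim is false.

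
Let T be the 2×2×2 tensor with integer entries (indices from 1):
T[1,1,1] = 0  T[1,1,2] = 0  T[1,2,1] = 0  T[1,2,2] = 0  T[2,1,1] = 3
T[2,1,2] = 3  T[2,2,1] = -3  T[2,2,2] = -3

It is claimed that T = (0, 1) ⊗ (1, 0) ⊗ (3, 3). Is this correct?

Reconstruct entry (2,2,1) from the claimed factors: Σₗ aₗ[2]bₗ[2]cₗ[1] = (1)·(0)·(3) = 0, but T[2,2,1] = -3. The claim is false.

No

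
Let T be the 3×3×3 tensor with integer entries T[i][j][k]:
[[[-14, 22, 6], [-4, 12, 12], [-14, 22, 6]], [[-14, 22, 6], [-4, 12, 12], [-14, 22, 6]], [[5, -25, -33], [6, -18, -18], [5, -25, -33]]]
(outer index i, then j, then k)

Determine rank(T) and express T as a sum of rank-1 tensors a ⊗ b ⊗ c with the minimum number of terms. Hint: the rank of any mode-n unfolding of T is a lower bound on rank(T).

rank(T) = 2

Lower bound: the mode-2 unfolding of T (rows indexed by j, columns by (i,k) = (0,0), (0,1), (0,2), (1,0), (1,1), (1,2), (2,0), (2,1), (2,2)) is [[-14, 22, 6, -14, 22, 6, 5, -25, -33], [-4, 12, 12, -4, 12, 12, 6, -18, -18], [-14, 22, 6, -14, 22, 6, 5, -25, -33]].
There the 2×2 minor on rows j ∈ {0, 1}, columns (i,k) ∈ {(0,0), (0,1)} is det [[-14, 22], [-4, 12]] = -80 ≠ 0, so this unfolding has rank ≥ 2; CP rank is at least every unfolding rank, so rank(T) ≥ 2. (Unfolding ranks only ever bound the CP rank from below — rank(T) can be strictly larger than all of them — so the matching upper bound has to come from an explicit 2-term decomposition.)
Upper bound — finding two terms. Write S_k = T[:,:,k] for the frontal slices: S₀ = [[-14, -4, -14], [-14, -4, -14], [5, 6, 5]], S₁ = [[22, 12, 22], [22, 12, 22], [-25, -18, -25]], S₂ = [[6, 12, 6], [6, 12, 6], [-33, -18, -33]].
If T = a₁ ⊗ b₁ ⊗ c₁ + a₂ ⊗ b₂ ⊗ c₂ then each S_k = c₁[k]·a₁b₁ᵀ + c₂[k]·a₂b₂ᵀ. S₀ and S₁ are linearly independent, so a₁b₁ᵀ and a₂b₂ᵀ must span the same plane of matrices: they are the rank-1 matrices of the form x·S₀ + y·S₁.
The 2×2 minor of x·S₀ + y·S₁ on rows {0,2}, columns {0,1} is −64·x² + 224·xy − 96·y² = (-32)·(x − 3·y)(2·x − y), vanishing at (x:y) = (3:1) and (1:2).
M₁ = 3·S₀ + S₁ = [[-20, 0, -20], [-20, 0, -20], [-10, 0, -10]] = (-10)·(2, 2, 1)(1, 0, 1)ᵀ and M₂ = S₀ + 2·S₁ = [[30, 20, 30], [30, 20, 30], [-45, -30, -45]] = 5·(2, 2, -3)(3, 2, 3)ᵀ, so take a₁ = (2, 2, 1), b₁ = (1, 0, 1), a₂ = (2, 2, -3), b₂ = (3, 2, 3).
Each slice is an integer combination of E₁ = a₁b₁ᵀ and E₂ = a₂b₂ᵀ: S₀ = −4·E₁ − E₂, S₁ = 2·E₁ + 3·E₂, S₂ = −6·E₁ + 3·E₂; reading off coefficients, c₁ = (-4, 2, -6) and c₂ = (-1, 3, 3).
Hence T = (2, 2, 1) ⊗ (1, 0, 1) ⊗ (-4, 2, -6) + (2, 2, -3) ⊗ (3, 2, 3) ⊗ (-1, 3, 3), so rank(T) ≤ 2.
These bounds meet, so rank(T) = 2.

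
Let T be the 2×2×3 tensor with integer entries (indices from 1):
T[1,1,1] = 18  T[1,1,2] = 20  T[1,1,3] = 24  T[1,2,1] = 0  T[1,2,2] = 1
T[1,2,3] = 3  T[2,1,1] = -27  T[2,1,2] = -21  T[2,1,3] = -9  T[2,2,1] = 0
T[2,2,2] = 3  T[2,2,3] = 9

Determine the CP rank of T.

Lower bound: in the mode-3 unfolding of T (rows indexed by k, columns by (i,j)) the 2×2 minor on rows k ∈ {1, 2}, columns (i,j) ∈ {(1,1), (1,2)} is det [[18, 0], [20, 1]] = 18 ≠ 0, so that unfolding has rank ≥ 2 and hence rank(T) ≥ 2 (CP rank is at least every unfolding rank, though it can be larger).
Upper bound: with S_k = T[:,:,k], the two rank-1 terms a₁b₁ᵀ, a₂b₂ᵀ are the rank-1 members of the pencil x·S₁ + y·S₂.
det(x·S₁ + y·S₂) is 81·xy + 81·y² = 81·(y)(x + y), vanishing at (x:y) = (1:0) and (1:-1).
M₁ = S₁ = [[18, 0], [-27, 0]] = 9·[2, -3][1, 0]ᵀ and M₂ = S₁ − S₂ = [[-2, -1], [-6, -3]] = −[1, 3][2, 1]ᵀ, so take a₁ = [2, -3], b₁ = [1, 0], a₂ = [1, 3], b₂ = [2, 1].
Each slice is an integer combination of E₁ = a₁b₁ᵀ and E₂ = a₂b₂ᵀ: S₁ = 9·E₁, S₂ = 9·E₁ + E₂, S₃ = 9·E₁ + 3·E₂; reading off coefficients, c₁ = [9, 9, 9] and c₂ = [0, 1, 3].
Hence T = [2, -3] (x) [1, 0] (x) [9, 9, 9] + [1, 3] (x) [2, 1] (x) [0, 1, 3], so rank(T) ≤ 2.
These bounds meet, so rank(T) = 2.

2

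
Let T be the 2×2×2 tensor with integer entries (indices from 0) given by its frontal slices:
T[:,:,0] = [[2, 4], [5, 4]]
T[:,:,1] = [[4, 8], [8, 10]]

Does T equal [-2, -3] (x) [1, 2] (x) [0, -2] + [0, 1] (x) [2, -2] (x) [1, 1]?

Reconstruct entry (0,0,0) from the claimed factors: Σₗ aₗ[0]bₗ[0]cₗ[0] = (-2)·(1)·(0) + (0)·(2)·(1) = 0, but T[0,0,0] = 2. The claim is false.

No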